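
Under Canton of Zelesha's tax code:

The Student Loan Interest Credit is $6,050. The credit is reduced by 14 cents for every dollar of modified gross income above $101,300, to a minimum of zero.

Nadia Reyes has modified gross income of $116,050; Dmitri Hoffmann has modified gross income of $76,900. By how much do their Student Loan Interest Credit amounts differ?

$2,065

Nadia ($116,050): Student Loan Interest Credit: 14% of the $14,750 excess over $101,300 is $2,065; credit = $6,050 − $2,065 = $3,985.
Dmitri ($76,900): Student Loan Interest Credit: $76,900 is at or below the $101,300 threshold, so the full $6,050 applies.
Difference: |$3,985 − $6,050| = $2,065.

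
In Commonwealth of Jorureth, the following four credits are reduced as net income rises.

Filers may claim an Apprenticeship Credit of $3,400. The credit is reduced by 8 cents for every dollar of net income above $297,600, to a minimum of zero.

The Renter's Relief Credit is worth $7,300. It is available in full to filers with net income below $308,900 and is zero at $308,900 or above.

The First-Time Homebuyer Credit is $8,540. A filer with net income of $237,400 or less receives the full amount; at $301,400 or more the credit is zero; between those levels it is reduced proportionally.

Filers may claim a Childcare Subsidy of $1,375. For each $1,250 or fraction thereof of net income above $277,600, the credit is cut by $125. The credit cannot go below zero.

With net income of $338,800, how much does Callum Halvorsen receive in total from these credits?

$104

Apprenticeship Credit: 8% of the $41,200 excess over $297,600 is $3,296; credit = $3,400 − $3,296 = $104.
Renter's Relief Credit: $338,800 meets or exceeds the $308,900 cutoff, so the credit is $0.
First-Time Homebuyer Credit: $338,800 is at or above $301,400, so the credit is $0.
Childcare Subsidy: income exceeds $277,600 by $61,200 → 49 increments × $125 = $6,125 ≥ base, so the credit is $0.
Total: $104 + $0 + $0 + $0 = $104.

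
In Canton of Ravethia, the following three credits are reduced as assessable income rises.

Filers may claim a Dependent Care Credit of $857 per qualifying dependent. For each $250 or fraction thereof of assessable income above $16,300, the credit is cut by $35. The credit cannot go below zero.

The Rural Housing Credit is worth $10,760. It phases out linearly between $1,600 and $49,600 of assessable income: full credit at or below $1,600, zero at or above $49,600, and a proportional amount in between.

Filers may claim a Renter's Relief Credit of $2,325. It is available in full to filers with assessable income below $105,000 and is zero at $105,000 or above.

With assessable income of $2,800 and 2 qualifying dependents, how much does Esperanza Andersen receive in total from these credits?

Dependent Care Credit: base = 2 × $857 = $1,714. $2,800 is at or below the $16,300 threshold, so the full $1,714 applies.
Rural Housing Credit: $2,800 is $1,200 into a $48,000 phase-out range, leaving 46,800/48,000 of the credit: $10,760 × 46,800/48,000 = $10,491.
Renter's Relief Credit: $2,800 is below the $105,000 cutoff, so the full $2,325 applies.
Total: $1,714 + $10,491 + $2,325 = $14,530.

$14,530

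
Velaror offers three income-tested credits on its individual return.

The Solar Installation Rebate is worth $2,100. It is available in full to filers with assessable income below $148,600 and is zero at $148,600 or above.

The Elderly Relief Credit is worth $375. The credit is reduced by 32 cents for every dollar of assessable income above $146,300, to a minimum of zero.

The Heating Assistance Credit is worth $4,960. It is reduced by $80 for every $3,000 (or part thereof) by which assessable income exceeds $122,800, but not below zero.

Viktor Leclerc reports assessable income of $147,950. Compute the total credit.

Solar Installation Rebate: $147,950 is below the $148,600 cutoff, so the full $2,100 applies.
Elderly Relief Credit: 32% of the $1,650 excess over $146,300 is $528 ≥ base, so the credit is $0.
Heating Assistance Credit: income exceeds $122,800 by $25,150, which is 9 full-or-partial $3,000 increments; reduction = 9 × $80 = $720, leaving $4,240.
Total: $2,100 + $0 + $4,240 = $6,340.

$6,340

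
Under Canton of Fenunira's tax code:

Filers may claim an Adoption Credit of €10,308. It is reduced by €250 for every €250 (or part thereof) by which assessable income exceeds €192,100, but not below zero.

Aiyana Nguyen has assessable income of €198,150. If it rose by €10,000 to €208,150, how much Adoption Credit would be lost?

€4,058

At €198,150 — income exceeds €192,100 by €6,050, which is 25 full-or-partial €250 increments; reduction = 25 × €250 = €6,250, leaving €4,058.
At €208,150 — income exceeds €192,100 by €16,050 → 65 increments × €250 = €16,250 ≥ base, so the credit is €0.
Lost: €4,058 − €0 = €4,058.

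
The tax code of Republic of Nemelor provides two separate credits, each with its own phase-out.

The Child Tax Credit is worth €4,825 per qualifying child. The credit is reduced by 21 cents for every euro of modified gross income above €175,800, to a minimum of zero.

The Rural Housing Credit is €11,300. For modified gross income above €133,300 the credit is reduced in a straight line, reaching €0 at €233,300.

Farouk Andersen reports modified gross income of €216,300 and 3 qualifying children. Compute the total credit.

€7,891

Child Tax Credit: base = 3 × €4,825 = €14,475. 21% of the €40,500 excess over €175,800 is €8,505; credit = €14,475 − €8,505 = €5,970.
Rural Housing Credit: €216,300 is €83,000 into a €100,000 phase-out range, leaving 17,000/100,000 of the credit: €11,300 × 17,000/100,000 = €1,921.
Total: €5,970 + €1,921 = €7,891.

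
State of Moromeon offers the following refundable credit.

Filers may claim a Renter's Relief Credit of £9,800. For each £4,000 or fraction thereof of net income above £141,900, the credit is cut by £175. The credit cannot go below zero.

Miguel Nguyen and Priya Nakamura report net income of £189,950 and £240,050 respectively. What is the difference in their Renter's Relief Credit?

£2,100

Miguel (£189,950): Renter's Relief Credit: income exceeds £141,900 by £48,050, which is 13 full-or-partial £4,000 increments; reduction = 13 × £175 = £2,275, leaving £7,525.
Priya (£240,050): Renter's Relief Credit: income exceeds £141,900 by £98,150, which is 25 full-or-partial £4,000 increments; reduction = 25 × £175 = £4,375, leaving £5,425.
Difference: |£7,525 − £5,425| = £2,100.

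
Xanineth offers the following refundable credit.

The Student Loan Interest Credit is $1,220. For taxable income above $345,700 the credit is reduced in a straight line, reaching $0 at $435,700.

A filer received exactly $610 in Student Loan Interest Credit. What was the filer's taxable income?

$390,700

$610 is 610/1,220 of the full $1,220, so 610/1,220 of the $90,000 range has been used: income = $345,700 + $90,000 × 610/1,220 = $390,700.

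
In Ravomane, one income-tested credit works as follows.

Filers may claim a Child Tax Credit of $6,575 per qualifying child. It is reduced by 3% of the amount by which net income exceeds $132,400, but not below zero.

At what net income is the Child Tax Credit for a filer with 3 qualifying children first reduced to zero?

Full credit = 3 × $6,575 = $19,725.
The credit falls by 3% of each dollar above $132,400, so it reaches zero when the excess is $19,725 / 3% = $657,500: income = $132,400 + $657,500 = $789,900.

$789,900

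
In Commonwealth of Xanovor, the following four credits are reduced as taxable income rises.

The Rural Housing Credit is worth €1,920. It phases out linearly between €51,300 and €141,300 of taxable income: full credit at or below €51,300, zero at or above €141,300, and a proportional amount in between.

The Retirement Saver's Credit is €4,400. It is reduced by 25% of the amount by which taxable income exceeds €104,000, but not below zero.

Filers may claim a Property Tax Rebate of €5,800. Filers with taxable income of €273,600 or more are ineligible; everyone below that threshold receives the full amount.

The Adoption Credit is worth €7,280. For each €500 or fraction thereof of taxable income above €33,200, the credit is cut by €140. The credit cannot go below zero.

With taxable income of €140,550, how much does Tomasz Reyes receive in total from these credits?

Rural Housing Credit: €140,550 is €89,250 into a €90,000 phase-out range, leaving 750/90,000 of the credit: €1,920 × 750/90,000 = €16.
Retirement Saver's Credit: 25% of the €36,550 excess over €104,000 is €9,137.50 ≥ base, so the credit is €0.
Property Tax Rebate: €140,550 is below the €273,600 cutoff, so the full €5,800 applies.
Adoption Credit: income exceeds €33,200 by €107,350 → 215 increments × €140 = €30,100 ≥ base, so the credit is €0.
Total: €16 + €0 + €5,800 + €0 = €5,816.

€5,816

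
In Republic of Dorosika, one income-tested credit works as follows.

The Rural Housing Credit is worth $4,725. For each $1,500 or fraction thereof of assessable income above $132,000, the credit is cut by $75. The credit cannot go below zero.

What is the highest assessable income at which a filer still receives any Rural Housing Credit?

$225,000

After 62 increments the reduction is 62 × $75 = $4,650, leaving $75; one more increment wipes it out. Increment 62 ends at excess 62 × $1,500 = $93,000, so the highest qualifying income is $132,000 + $93,000 = $225,000.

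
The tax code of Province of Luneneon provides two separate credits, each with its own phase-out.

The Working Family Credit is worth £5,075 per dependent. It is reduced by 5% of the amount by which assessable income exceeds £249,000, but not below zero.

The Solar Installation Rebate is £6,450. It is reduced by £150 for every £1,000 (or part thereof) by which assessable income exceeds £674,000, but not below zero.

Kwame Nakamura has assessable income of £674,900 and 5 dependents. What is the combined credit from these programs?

£10,380

Working Family Credit: base = 5 × £5,075 = £25,375. 5% of the £425,900 excess over £249,000 is £21,295; credit = £25,375 − £21,295 = £4,080.
Solar Installation Rebate: income exceeds £674,000 by £900, which is 1 full-or-partial £1,000 increment; reduction = 1 × £150 = £150, leaving £6,300.
Total: £4,080 + £6,300 = £10,380.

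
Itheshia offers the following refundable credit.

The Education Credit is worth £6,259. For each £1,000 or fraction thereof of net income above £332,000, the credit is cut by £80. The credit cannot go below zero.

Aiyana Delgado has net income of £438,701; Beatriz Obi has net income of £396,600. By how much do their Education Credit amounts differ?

£1,059

Aiyana (£438,701): Education Credit: income exceeds £332,000 by £106,701 → 107 increments × £80 = £8,560 ≥ base, so the credit is £0.
Beatriz (£396,600): Education Credit: income exceeds £332,000 by £64,600, which is 65 full-or-partial £1,000 increments; reduction = 65 × £80 = £5,200, leaving £1,059.
Difference: |£0 − £1,059| = £1,059.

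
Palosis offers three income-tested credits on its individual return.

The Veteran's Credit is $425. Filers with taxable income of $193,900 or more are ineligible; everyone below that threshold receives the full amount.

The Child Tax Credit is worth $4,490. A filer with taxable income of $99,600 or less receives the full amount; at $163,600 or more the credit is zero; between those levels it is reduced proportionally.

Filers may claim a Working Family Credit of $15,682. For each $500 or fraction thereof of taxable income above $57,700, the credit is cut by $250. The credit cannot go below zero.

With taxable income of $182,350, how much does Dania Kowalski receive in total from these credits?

$425

Veteran's Credit: $182,350 is below the $193,900 cutoff, so the full $425 applies.
Child Tax Credit: $182,350 is at or above $163,600, so the credit is $0.
Working Family Credit: income exceeds $57,700 by $124,650 → 250 increments × $250 = $62,500 ≥ base, so the credit is $0.
Total: $425 + $0 + $0 = $425.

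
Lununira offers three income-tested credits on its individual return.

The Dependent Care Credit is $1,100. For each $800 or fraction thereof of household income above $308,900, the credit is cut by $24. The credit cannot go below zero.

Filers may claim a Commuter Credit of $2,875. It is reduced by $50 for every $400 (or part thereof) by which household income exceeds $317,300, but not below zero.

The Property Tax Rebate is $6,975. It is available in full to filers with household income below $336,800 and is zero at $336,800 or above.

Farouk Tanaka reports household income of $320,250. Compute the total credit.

Dependent Care Credit: income exceeds $308,900 by $11,350, which is 15 full-or-partial $800 increments; reduction = 15 × $24 = $360, leaving $740.
Commuter Credit: income exceeds $317,300 by $2,950, which is 8 full-or-partial $400 increments; reduction = 8 × $50 = $400, leaving $2,475.
Property Tax Rebate: $320,250 is below the $336,800 cutoff, so the full $6,975 applies.
Total: $740 + $2,475 + $6,975 = $10,190.

$10,190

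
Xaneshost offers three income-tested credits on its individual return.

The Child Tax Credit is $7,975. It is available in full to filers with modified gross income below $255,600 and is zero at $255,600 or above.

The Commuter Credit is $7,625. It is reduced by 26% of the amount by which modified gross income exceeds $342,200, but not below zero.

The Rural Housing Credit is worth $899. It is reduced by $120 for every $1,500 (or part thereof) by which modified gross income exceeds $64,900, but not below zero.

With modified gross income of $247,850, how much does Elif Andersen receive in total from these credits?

Child Tax Credit: $247,850 is below the $255,600 cutoff, so the full $7,975 applies.
Commuter Credit: $247,850 is at or below the $342,200 threshold, so the full $7,625 applies.
Rural Housing Credit: income exceeds $64,900 by $182,950 → 122 increments × $120 = $14,640 ≥ base, so the credit is $0.
Total: $7,975 + $7,625 + $0 = $15,600.

$15,600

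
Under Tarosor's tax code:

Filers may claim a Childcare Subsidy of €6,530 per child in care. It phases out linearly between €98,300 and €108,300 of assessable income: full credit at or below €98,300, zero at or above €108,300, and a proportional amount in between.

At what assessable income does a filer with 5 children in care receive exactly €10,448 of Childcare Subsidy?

Full credit = 5 × €6,530 = €32,650.
€10,448 is 10,448/32,650 of the full €32,650, so 22,202/32,650 of the €10,000 range has been used: income = €98,300 + €10,000 × 22,202/32,650 = €105,100.

€105,100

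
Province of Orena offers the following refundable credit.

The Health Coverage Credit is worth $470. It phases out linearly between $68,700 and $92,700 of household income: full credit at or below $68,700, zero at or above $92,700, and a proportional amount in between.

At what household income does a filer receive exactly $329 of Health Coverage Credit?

$329 is 329/470 of the full $470, so 141/470 of the $24,000 range has been used: income = $68,700 + $24,000 × 141/470 = $75,900.

$75,900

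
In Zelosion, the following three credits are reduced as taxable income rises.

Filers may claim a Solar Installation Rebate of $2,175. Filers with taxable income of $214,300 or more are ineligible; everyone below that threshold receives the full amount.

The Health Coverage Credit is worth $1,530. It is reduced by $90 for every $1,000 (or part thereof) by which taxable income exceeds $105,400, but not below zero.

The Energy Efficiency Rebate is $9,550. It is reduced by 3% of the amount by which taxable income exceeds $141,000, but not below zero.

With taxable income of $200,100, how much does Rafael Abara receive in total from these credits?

$9,952

Solar Installation Rebate: $200,100 is below the $214,300 cutoff, so the full $2,175 applies.
Health Coverage Credit: income exceeds $105,400 by $94,700 → 95 increments × $90 = $8,550 ≥ base, so the credit is $0.
Energy Efficiency Rebate: 3% of the $59,100 excess over $141,000 is $1,773; credit = $9,550 − $1,773 = $7,777.
Total: $2,175 + $0 + $7,777 = $9,952.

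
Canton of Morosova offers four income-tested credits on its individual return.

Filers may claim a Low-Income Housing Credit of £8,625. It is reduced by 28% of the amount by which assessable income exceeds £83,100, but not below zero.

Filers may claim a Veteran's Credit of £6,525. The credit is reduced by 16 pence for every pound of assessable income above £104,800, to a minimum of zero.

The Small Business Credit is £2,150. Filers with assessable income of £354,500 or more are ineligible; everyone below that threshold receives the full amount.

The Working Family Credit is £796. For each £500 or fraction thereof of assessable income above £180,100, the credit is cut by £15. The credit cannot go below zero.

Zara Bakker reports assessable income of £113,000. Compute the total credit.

£8,412

Low-Income Housing Credit: 28% of the £29,900 excess over £83,100 is £8,372; credit = £8,625 − £8,372 = £253.
Veteran's Credit: 16% of the £8,200 excess over £104,800 is £1,312; credit = £6,525 − £1,312 = £5,213.
Small Business Credit: £113,000 is below the £354,500 cutoff, so the full £2,150 applies.
Working Family Credit: £113,000 is at or below the £180,100 threshold, so the full £796 applies.
Total: £253 + £5,213 + £2,150 + £796 = £8,412.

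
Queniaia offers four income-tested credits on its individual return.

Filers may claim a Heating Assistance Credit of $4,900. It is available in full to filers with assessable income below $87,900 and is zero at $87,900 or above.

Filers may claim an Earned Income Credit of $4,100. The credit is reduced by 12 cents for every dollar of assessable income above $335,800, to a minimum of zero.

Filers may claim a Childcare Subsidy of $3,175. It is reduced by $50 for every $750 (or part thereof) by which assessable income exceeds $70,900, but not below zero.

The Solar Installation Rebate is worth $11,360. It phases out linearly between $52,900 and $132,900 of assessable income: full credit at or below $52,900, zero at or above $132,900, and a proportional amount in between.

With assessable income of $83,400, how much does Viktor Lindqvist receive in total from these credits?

Heating Assistance Credit: $83,400 is below the $87,900 cutoff, so the full $4,900 applies.
Earned Income Credit: $83,400 is at or below the $335,800 threshold, so the full $4,100 applies.
Childcare Subsidy: income exceeds $70,900 by $12,500, which is 17 full-or-partial $750 increments; reduction = 17 × $50 = $850, leaving $2,325.
Solar Installation Rebate: $83,400 is $30,500 into a $80,000 phase-out range, leaving 49,500/80,000 of the credit: $11,360 × 49,500/80,000 = $7,029.
Total: $4,900 + $4,100 + $2,325 + $7,029 = $18,354.

$18,354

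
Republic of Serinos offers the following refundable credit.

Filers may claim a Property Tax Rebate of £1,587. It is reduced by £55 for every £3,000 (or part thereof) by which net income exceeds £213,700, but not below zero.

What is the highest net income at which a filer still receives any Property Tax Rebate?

After 28 increments the reduction is 28 × £55 = £1,540, leaving £47; one more increment wipes it out. Increment 28 ends at excess 28 × £3,000 = £84,000, so the highest qualifying income is £213,700 + £84,000 = £297,700.

£297,700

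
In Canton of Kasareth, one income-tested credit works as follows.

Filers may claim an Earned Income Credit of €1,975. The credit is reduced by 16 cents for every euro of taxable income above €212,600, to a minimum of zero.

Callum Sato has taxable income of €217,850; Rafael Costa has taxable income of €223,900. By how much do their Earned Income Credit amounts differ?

€968

Callum (€217,850): Earned Income Credit: 16% of the €5,250 excess over €212,600 is €840; credit = €1,975 − €840 = €1,135.
Rafael (€223,900): Earned Income Credit: 16% of the €11,300 excess over €212,600 is €1,808; credit = €1,975 − €1,808 = €167.
Difference: |€1,135 − €167| = €968.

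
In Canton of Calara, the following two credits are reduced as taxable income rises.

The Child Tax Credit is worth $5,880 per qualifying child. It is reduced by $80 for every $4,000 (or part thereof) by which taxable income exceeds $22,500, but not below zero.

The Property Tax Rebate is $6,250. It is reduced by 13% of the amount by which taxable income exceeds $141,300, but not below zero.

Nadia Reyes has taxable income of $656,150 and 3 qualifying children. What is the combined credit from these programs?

$4,920

Child Tax Credit: base = 3 × $5,880 = $17,640. income exceeds $22,500 by $633,650, which is 159 full-or-partial $4,000 increments; reduction = 159 × $80 = $12,720, leaving $4,920.
Property Tax Rebate: 13% of the $514,850 excess over $141,300 is $66,930.50 ≥ base, so the credit is $0.
Total: $4,920 + $0 = $4,920.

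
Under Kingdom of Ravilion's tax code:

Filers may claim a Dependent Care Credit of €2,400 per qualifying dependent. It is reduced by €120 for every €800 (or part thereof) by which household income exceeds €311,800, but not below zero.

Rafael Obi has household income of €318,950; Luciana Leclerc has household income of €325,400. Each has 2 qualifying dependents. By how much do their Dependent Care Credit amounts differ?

Rafael (€318,950): Dependent Care Credit: base = 2 × €2,400 = €4,800. income exceeds €311,800 by €7,150, which is 9 full-or-partial €800 increments; reduction = 9 × €120 = €1,080, leaving €3,720.
Luciana (€325,400): Dependent Care Credit: base = 2 × €2,400 = €4,800. income exceeds €311,800 by €13,600, which is 17 full-or-partial €800 increments; reduction = 17 × €120 = €2,040, leaving €2,760.
Difference: |€3,720 − €2,760| = €960.

€960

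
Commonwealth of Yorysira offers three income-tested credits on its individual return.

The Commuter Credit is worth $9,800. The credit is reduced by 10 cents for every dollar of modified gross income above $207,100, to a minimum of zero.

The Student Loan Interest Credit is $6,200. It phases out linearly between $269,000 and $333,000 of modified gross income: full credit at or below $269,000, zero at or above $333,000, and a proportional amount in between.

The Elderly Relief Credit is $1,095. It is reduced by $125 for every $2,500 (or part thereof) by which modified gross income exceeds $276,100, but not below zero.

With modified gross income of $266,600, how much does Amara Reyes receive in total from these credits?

$11,145

Commuter Credit: 10% of the $59,500 excess over $207,100 is $5,950; credit = $9,800 − $5,950 = $3,850.
Student Loan Interest Credit: $266,600 is at or below the $269,000 threshold, so the full $6,200 applies.
Elderly Relief Credit: $266,600 is at or below the $276,100 threshold, so the full $1,095 applies.
Total: $3,850 + $6,200 + $1,095 = $11,145.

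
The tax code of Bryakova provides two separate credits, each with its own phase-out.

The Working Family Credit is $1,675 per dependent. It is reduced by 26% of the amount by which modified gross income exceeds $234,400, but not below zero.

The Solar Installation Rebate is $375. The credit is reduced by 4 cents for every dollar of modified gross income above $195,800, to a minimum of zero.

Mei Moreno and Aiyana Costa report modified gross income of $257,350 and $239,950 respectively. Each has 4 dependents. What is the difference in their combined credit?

Mei ($257,350): Working Family Credit: base = 4 × $1,675 = $6,700. 26% of the $22,950 excess over $234,400 is $5,967; credit = $6,700 − $5,967 = $733. Solar Installation Rebate: 4% of the $61,550 excess over $195,800 is $2,462 ≥ base, so the credit is $0. total $733 + $0 = $733
Aiyana ($239,950): Working Family Credit: base = 4 × $1,675 = $6,700. 26% of the $5,550 excess over $234,400 is $1,443; credit = $6,700 − $1,443 = $5,257. Solar Installation Rebate: 4% of the $44,150 excess over $195,800 is $1,766 ≥ base, so the credit is $0. total $5,257 + $0 = $5,257
Difference: |$733 − $5,257| = $4,524.

$4,524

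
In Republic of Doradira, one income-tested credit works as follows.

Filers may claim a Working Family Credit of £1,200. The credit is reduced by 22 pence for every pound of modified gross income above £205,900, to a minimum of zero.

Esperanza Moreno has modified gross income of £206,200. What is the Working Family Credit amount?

£1,134

Working Family Credit: 22% of the £300 excess over £205,900 is £66; credit = £1,200 − £66 = £1,134.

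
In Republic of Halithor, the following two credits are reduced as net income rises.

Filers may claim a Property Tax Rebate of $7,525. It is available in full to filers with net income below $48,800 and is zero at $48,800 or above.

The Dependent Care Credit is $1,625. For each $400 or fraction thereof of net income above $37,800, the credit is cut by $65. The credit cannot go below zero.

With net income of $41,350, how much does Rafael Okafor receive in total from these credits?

$8,565

Property Tax Rebate: $41,350 is below the $48,800 cutoff, so the full $7,525 applies.
Dependent Care Credit: income exceeds $37,800 by $3,550, which is 9 full-or-partial $400 increments; reduction = 9 × $65 = $585, leaving $1,040.
Total: $7,525 + $1,040 = $8,565.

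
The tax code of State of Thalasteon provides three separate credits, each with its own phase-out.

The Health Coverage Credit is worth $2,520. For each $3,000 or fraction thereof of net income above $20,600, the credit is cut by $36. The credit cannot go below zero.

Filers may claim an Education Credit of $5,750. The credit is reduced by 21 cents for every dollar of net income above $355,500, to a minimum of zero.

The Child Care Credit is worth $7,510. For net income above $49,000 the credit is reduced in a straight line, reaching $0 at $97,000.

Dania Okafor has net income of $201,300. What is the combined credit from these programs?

$6,074

Health Coverage Credit: income exceeds $20,600 by $180,700, which is 61 full-or-partial $3,000 increments; reduction = 61 × $36 = $2,196, leaving $324.
Education Credit: $201,300 is at or below the $355,500 threshold, so the full $5,750 applies.
Child Care Credit: $201,300 is at or above $97,000, so the credit is $0.
Total: $324 + $5,750 + $0 = $6,074.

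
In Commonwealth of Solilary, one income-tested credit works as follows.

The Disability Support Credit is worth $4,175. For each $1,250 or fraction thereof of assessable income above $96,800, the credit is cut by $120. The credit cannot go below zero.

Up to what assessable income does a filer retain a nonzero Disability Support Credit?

After 34 increments the reduction is 34 × $120 = $4,080, leaving $95; one more increment wipes it out. Increment 34 ends at excess 34 × $1,250 = $42,500, so the highest qualifying income is $96,800 + $42,500 = $139,300.

$139,300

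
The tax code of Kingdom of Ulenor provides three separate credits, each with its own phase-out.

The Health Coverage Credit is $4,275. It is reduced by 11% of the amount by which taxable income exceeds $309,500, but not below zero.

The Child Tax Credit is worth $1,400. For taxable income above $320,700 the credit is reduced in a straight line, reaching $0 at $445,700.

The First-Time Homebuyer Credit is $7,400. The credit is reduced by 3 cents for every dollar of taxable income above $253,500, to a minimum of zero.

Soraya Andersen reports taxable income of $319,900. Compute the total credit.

Health Coverage Credit: 11% of the $10,400 excess over $309,500 is $1,144; credit = $4,275 − $1,144 = $3,131.
Child Tax Credit: $319,900 is at or below the $320,700 threshold, so the full $1,400 applies.
First-Time Homebuyer Credit: 3% of the $66,400 excess over $253,500 is $1,992; credit = $7,400 − $1,992 = $5,408.
Total: $3,131 + $1,400 + $5,408 = $9,939.

$9,939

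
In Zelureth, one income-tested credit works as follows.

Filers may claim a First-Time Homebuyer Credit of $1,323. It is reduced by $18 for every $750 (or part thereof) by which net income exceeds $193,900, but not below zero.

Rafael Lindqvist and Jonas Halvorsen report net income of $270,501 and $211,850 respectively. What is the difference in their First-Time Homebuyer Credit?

$891

Rafael ($270,501): First-Time Homebuyer Credit: income exceeds $193,900 by $76,601 → 103 increments × $18 = $1,854 ≥ base, so the credit is $0.
Jonas ($211,850): First-Time Homebuyer Credit: income exceeds $193,900 by $17,950, which is 24 full-or-partial $750 increments; reduction = 24 × $18 = $432, leaving $891.
Difference: |$0 − $891| = $891.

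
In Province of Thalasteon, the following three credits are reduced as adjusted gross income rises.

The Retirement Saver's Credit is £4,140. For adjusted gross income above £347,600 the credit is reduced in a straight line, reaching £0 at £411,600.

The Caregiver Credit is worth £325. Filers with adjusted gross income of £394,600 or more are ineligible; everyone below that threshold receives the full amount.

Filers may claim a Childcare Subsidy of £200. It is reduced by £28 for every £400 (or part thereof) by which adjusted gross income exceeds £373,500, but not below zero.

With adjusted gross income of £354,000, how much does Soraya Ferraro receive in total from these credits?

£4,251

Retirement Saver's Credit: £354,000 is £6,400 into a £64,000 phase-out range, leaving 57,600/64,000 of the credit: £4,140 × 57,600/64,000 = £3,726.
Caregiver Credit: £354,000 is below the £394,600 cutoff, so the full £325 applies.
Childcare Subsidy: £354,000 is at or below the £373,500 threshold, so the full £200 applies.
Total: £3,726 + £325 + £200 = £4,251.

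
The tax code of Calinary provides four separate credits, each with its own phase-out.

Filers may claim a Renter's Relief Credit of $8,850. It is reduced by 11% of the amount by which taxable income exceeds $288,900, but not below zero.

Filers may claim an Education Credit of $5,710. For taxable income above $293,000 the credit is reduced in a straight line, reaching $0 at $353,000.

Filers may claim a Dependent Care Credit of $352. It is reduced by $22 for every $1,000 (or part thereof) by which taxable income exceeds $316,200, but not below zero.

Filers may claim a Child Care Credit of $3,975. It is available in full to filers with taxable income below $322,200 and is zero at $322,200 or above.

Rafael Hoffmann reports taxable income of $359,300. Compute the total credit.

$1,106

Renter's Relief Credit: 11% of the $70,400 excess over $288,900 is $7,744; credit = $8,850 − $7,744 = $1,106.
Education Credit: $359,300 is at or above $353,000, so the credit is $0.
Dependent Care Credit: income exceeds $316,200 by $43,100 → 44 increments × $22 = $968 ≥ base, so the credit is $0.
Child Care Credit: $359,300 meets or exceeds the $322,200 cutoff, so the credit is $0.
Total: $1,106 + $0 + $0 + $0 = $1,106.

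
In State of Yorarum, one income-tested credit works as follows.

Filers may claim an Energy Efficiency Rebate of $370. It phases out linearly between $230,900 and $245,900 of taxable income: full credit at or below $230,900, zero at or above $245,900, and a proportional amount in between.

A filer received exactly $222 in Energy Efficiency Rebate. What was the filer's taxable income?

$222 is 222/370 of the full $370, so 148/370 of the $15,000 range has been used: income = $230,900 + $15,000 × 148/370 = $236,900.

$236,900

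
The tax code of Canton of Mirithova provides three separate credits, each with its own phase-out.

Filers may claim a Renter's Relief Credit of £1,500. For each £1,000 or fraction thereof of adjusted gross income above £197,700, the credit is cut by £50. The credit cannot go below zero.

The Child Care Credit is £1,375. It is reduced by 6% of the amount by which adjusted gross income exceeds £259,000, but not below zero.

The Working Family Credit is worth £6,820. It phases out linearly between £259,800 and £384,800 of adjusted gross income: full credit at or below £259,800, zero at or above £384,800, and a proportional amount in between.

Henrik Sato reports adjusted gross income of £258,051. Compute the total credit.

£8,195

Renter's Relief Credit: income exceeds £197,700 by £60,351 → 61 increments × £50 = £3,050 ≥ base, so the credit is £0.
Child Care Credit: £258,051 is at or below the £259,000 threshold, so the full £1,375 applies.
Working Family Credit: £258,051 is at or below the £259,800 threshold, so the full £6,820 applies.
Total: £0 + £1,375 + £6,820 = £8,195.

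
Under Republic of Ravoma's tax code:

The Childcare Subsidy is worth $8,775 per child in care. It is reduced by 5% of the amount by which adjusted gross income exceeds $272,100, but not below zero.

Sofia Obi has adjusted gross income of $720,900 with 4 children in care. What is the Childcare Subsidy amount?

Childcare Subsidy: base = 4 × $8,775 = $35,100. 5% of the $448,800 excess over $272,100 is $22,440; credit = $35,100 − $22,440 = $12,660.

$12,660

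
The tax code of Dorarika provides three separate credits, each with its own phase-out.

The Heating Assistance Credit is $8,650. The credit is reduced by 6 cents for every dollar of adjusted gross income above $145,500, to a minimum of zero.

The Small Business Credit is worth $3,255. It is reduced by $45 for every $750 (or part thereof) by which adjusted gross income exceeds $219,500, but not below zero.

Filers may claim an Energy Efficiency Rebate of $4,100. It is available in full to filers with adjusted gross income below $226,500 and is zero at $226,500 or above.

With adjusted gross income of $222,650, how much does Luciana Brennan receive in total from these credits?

$11,151

Heating Assistance Credit: 6% of the $77,150 excess over $145,500 is $4,629; credit = $8,650 − $4,629 = $4,021.
Small Business Credit: income exceeds $219,500 by $3,150, which is 5 full-or-partial $750 increments; reduction = 5 × $45 = $225, leaving $3,030.
Energy Efficiency Rebate: $222,650 is below the $226,500 cutoff, so the full $4,100 applies.
Total: $4,021 + $3,030 + $4,100 = $11,151.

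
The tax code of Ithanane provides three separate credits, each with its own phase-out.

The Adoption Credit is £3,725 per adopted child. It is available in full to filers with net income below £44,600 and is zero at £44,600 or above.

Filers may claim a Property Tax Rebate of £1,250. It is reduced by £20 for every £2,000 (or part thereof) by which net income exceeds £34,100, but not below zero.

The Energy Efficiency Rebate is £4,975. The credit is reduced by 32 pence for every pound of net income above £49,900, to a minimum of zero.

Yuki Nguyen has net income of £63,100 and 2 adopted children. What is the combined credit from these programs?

Adoption Credit: base = 2 × £3,725 = £7,450. £63,100 meets or exceeds the £44,600 cutoff, so the credit is £0.
Property Tax Rebate: income exceeds £34,100 by £29,000, which is 15 full-or-partial £2,000 increments; reduction = 15 × £20 = £300, leaving £950.
Energy Efficiency Rebate: 32% of the £13,200 excess over £49,900 is £4,224; credit = £4,975 − £4,224 = £751.
Total: £0 + £950 + £751 = £1,701.

£1,701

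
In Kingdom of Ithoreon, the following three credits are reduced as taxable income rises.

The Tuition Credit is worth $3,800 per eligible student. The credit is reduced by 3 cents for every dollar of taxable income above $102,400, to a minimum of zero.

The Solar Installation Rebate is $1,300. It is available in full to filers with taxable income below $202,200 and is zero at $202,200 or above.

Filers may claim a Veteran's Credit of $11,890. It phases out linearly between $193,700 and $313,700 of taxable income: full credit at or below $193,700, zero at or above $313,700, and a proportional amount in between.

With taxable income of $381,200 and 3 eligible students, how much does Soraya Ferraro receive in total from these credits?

Tuition Credit: base = 3 × $3,800 = $11,400. 3% of the $278,800 excess over $102,400 is $8,364; credit = $11,400 − $8,364 = $3,036.
Solar Installation Rebate: $381,200 meets or exceeds the $202,200 cutoff, so the credit is $0.
Veteran's Credit: $381,200 is at or above $313,700, so the credit is $0.
Total: $3,036 + $0 + $0 = $3,036.

$3,036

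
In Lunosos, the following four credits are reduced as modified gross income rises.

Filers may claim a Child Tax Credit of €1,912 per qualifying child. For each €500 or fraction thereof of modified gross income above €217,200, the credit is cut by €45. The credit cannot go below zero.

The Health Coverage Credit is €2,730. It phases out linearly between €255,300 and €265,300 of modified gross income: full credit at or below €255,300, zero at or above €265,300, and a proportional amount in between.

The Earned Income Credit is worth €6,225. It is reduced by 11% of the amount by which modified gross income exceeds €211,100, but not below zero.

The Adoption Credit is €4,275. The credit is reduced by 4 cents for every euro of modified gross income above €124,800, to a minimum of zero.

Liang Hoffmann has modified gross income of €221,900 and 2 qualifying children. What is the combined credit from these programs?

€11,532

Child Tax Credit: base = 2 × €1,912 = €3,824. income exceeds €217,200 by €4,700, which is 10 full-or-partial €500 increments; reduction = 10 × €45 = €450, leaving €3,374.
Health Coverage Credit: €221,900 is at or below the €255,300 threshold, so the full €2,730 applies.
Earned Income Credit: 11% of the €10,800 excess over €211,100 is €1,188; credit = €6,225 − €1,188 = €5,037.
Adoption Credit: 4% of the €97,100 excess over €124,800 is €3,884; credit = €4,275 − €3,884 = €391.
Total: €3,374 + €2,730 + €5,037 + €391 = €11,532.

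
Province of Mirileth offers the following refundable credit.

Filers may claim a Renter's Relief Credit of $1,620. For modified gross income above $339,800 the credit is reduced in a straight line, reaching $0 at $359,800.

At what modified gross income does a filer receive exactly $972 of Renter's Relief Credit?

$972 is 972/1,620 of the full $1,620, so 648/1,620 of the $20,000 range has been used: income = $339,800 + $20,000 × 648/1,620 = $347,800.

$347,800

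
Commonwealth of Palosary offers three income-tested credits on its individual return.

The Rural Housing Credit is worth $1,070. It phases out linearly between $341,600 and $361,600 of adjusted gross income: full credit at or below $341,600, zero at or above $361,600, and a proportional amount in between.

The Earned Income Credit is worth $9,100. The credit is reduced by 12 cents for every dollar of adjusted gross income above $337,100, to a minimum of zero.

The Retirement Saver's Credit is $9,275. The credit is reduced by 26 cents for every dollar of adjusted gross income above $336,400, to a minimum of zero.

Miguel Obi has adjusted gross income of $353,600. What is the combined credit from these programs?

Rural Housing Credit: $353,600 is $12,000 into a $20,000 phase-out range, leaving 8,000/20,000 of the credit: $1,070 × 8,000/20,000 = $428.
Earned Income Credit: 12% of the $16,500 excess over $337,100 is $1,980; credit = $9,100 − $1,980 = $7,120.
Retirement Saver's Credit: 26% of the $17,200 excess over $336,400 is $4,472; credit = $9,275 − $4,472 = $4,803.
Total: $428 + $7,120 + $4,803 = $12,351.

$12,351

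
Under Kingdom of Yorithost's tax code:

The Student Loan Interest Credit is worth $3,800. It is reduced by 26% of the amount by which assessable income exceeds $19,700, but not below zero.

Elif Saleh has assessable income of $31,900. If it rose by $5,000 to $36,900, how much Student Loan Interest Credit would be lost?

$628

At $31,900 — 26% of the $12,200 excess over $19,700 is $3,172; credit = $3,800 − $3,172 = $628.
At $36,900 — 26% of the $17,200 excess over $19,700 is $4,472 ≥ base, so the credit is $0.
Lost: $628 − $0 = $628.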